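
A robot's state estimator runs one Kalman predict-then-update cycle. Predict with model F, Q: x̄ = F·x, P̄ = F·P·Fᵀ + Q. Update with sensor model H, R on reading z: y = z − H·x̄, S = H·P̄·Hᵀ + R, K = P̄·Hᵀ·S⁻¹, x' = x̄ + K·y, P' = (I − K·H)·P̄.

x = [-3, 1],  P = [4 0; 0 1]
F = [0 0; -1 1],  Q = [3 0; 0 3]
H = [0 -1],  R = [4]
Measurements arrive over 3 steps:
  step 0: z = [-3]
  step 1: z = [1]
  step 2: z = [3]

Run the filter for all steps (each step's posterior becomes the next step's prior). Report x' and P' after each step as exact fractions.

step 0: x' = [0, 10/3], P' = [3 0; 0 8/3]
step 1: x' = [0, 7/19], P' = [3 0; 0 52/19]
step 2: x' = [0, -235/121], P' = [3 0; 0 332/121]

step 0: x̄ = F·x = [0, 4]
step 0: P̄ = F·P·Fᵀ + Q = [3 0; 0 8]
step 0: y = z − H·x̄ = [1]
step 0: S = H·P̄·Hᵀ + R = [12]
step 0: K = P̄·Hᵀ·S⁻¹ = [0; -2/3]
step 0: x' = x̄ + K·y = [0, 10/3]
step 0: P' = (I − K·H)·P̄ = [3 0; 0 8/3]
step 1: x̄ = F·x = [0, 10/3]
step 1: P̄ = F·P·Fᵀ + Q = [3 0; 0 26/3]
step 1: y = z − H·x̄ = [13/3]
step 1: S = H·P̄·Hᵀ + R = [38/3]
step 1: K = P̄·Hᵀ·S⁻¹ = [0; -13/19]
step 1: x' = x̄ + K·y = [0, 7/19]
step 1: P' = (I − K·H)·P̄ = [3 0; 0 52/19]
step 2: x̄ = F·x = [0, 7/19]
step 2: P̄ = F·P·Fᵀ + Q = [3 0; 0 166/19]
step 2: y = z − H·x̄ = [64/19]
step 2: S = H·P̄·Hᵀ + R = [242/19]
step 2: K = P̄·Hᵀ·S⁻¹ = [0; -83/121]
step 2: x' = x̄ + K·y = [0, -235/121]
step 2: P' = (I − K·H)·P̄ = [3 0; 0 332/121]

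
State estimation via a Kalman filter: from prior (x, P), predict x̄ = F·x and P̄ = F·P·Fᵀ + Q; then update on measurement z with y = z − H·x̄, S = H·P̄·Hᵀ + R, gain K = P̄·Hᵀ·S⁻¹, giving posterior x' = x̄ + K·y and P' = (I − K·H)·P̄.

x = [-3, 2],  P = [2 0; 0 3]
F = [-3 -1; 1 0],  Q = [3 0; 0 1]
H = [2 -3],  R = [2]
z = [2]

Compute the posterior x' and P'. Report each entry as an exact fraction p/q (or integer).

x' = [-7/197, -150/197]
P' = [372/197 204/197; 204/197 150/197]

x̄ = F·x = [7, -3]
P̄ = F·P·Fᵀ + Q = [24 -6; -6 3]
y = z − H·x̄ = [-21]
S = H·P̄·Hᵀ + R = [197]
K = P̄·Hᵀ·S⁻¹ = [66/197; -21/197]
x' = x̄ + K·y = [-7/197, -150/197]
P' = (I − K·H)·P̄ = [372/197 204/197; 204/197 150/197]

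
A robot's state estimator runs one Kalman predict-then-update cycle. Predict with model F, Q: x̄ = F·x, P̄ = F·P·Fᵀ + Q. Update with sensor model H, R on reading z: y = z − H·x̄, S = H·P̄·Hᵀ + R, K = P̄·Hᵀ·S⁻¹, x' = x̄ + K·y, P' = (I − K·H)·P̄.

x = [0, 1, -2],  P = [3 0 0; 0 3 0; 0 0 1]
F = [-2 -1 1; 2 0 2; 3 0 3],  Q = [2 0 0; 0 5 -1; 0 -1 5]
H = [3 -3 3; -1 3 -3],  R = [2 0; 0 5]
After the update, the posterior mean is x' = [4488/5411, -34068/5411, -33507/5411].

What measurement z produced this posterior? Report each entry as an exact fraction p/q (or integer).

x̄ = F·x = [-3, -4, -6]
P̄ = F·P·Fᵀ + Q = [18 -10 -15; -10 21 23; -15 23 41]
S = H·P̄·Hᵀ + R = [218 -138; -138 137]
K = P̄·Hᵀ·S⁻¹ = [4929/10822 2364/5411; -1368/5411 -1220/5411; -4149/10822 -3630/5411]
x' − x̄ = [20721/5411, -12424/5411, -1041/5411] = K·y
y = (KᵀK)⁻¹·Kᵀ·(x' − x̄) = [18, -10]
z = y + H·x̄ = [18, -10] + [-15, 9] = [3, -1]

z = [3, -1]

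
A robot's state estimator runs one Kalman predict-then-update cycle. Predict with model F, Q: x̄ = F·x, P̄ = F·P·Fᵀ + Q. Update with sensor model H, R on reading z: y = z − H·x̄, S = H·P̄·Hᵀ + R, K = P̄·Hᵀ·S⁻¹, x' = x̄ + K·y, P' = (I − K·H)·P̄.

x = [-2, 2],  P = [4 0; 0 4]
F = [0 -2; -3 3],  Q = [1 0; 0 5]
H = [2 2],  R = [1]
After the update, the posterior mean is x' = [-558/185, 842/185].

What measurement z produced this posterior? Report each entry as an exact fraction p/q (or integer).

z = [3]

x̄ = F·x = [-4, 12]
P̄ = F·P·Fᵀ + Q = [17 -24; -24 77]
S = H·P̄·Hᵀ + R = [185]
K = P̄·Hᵀ·S⁻¹ = [-14/185; 106/185]
x' − x̄ = [182/185, -1378/185] = K·y
y = (KᵀK)⁻¹·Kᵀ·(x' − x̄) = [-13]
z = y + H·x̄ = [-13] + [16] = [3]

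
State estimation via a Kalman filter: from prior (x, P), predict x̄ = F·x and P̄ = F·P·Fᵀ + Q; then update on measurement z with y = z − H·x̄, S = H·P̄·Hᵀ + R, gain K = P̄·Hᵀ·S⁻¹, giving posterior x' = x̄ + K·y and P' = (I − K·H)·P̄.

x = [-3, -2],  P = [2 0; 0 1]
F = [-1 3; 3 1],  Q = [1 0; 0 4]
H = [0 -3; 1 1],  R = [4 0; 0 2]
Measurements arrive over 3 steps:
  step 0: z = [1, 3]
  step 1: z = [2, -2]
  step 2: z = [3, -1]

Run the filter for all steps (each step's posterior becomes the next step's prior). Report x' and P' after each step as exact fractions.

step 0: x' = [6432/2941, -943/2941], P' = [5970/2941 -1092/2941; -1092/2941 1252/2941]
step 1: x' = [-2832002/2296093, -1260956/2296093], P' = [4165418/2296093 -829468/2296093; -829468/2296093 978684/2296093]
step 2: x' = [-632106228/1633580269, -98106819/96092957], P' = [2963625418/1633580269 -34641180/96092957; -34641180/96092957 40871548/96092957]

step 0: x̄ = F·x = [-3, -11]
step 0: P̄ = F·P·Fᵀ + Q = [12 -3; -3 23]
step 0: y = z − H·x̄ = [-32, 17]
step 0: S = H·P̄·Hᵀ + R = [211 -60; -60 31]
step 0: K = P̄·Hᵀ·S⁻¹ = [819/2941 2439/2941; -939/2941 80/2941]
step 0: x' = x̄ + K·y = [6432/2941, -943/2941]
step 0: P' = (I − K·H)·P̄ = [5970/2941 -1092/2941; -1092/2941 1252/2941]
step 1: x̄ = F·x = [-9261/2941, 18353/2941]
step 1: P̄ = F·P·Fᵀ + Q = [26731/2941 -22890/2941; -22890/2941 60194/2941]
step 1: y = z − H·x̄ = [60941/2941, -14974/2941]
step 1: S = H·P̄·Hᵀ + R = [553510/2941 -111912/2941; -111912/2941 47027/2941]
step 1: K = P̄·Hᵀ·S⁻¹ = [622101/2296093 1667975/2296093; -734013/2296093 74608/2296093]
step 1: x' = x̄ + K·y = [-2832002/2296093, -1260956/2296093]
step 1: P' = (I − K·H)·P̄ = [4165418/2296093 -829468/2296093; -829468/2296093 978684/2296093]
step 2: x̄ = F·x = [-950866/2296093, -9756962/2296093]
step 2: P̄ = F·P·Fᵀ + Q = [20246475/2296093 -16195946/2296093; -16195946/2296093 42675010/2296093]
step 2: y = z − H·x̄ = [-22382607/2296093, 8411735/2296093]
step 2: S = H·P̄·Hᵀ + R = [393259462/2296093 -79437192/2296093; -79437192/2296093 35121779/2296093]
step 2: K = P̄·Hᵀ·S⁻¹ = [25980885/96092957 1187362679/1633580269; -30653661/96092957 3115184/96092957]
step 2: x' = x̄ + K·y = [-632106228/1633580269, -98106819/96092957]
step 2: P' = (I − K·H)·P̄ = [2963625418/1633580269 -34641180/96092957; -34641180/96092957 40871548/96092957]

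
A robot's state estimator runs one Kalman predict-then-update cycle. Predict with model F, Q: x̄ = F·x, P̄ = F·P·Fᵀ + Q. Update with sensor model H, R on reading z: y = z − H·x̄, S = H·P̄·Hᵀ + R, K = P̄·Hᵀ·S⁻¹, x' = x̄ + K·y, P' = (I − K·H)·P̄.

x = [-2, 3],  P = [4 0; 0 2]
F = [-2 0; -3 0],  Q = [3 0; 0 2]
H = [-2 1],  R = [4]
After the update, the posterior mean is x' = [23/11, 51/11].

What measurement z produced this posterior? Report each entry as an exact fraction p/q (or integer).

z = [1]

x̄ = F·x = [4, 6]
P̄ = F·P·Fᵀ + Q = [19 24; 24 38]
S = H·P̄·Hᵀ + R = [22]
K = P̄·Hᵀ·S⁻¹ = [-7/11; -5/11]
x' − x̄ = [-21/11, -15/11] = K·y
y = (KᵀK)⁻¹·Kᵀ·(x' − x̄) = [3]
z = y + H·x̄ = [3] + [-2] = [1]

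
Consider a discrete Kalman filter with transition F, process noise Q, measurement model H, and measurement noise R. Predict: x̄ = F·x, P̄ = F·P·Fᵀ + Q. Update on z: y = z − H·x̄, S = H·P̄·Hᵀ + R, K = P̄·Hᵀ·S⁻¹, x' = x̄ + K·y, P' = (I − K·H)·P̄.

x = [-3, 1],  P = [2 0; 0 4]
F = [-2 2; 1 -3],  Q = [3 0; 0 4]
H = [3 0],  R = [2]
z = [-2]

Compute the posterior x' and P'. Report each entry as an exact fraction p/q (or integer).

x̄ = F·x = [8, -6]
P̄ = F·P·Fᵀ + Q = [27 -28; -28 42]
y = z − H·x̄ = [-26]
S = H·P̄·Hᵀ + R = [245]
K = P̄·Hᵀ·S⁻¹ = [81/245; -12/35]
x' = x̄ + K·y = [-146/245, 102/35]
P' = (I − K·H)·P̄ = [54/245 -8/35; -8/35 66/5]

x' = [-146/245, 102/35]
P' = [54/245 -8/35; -8/35 66/5]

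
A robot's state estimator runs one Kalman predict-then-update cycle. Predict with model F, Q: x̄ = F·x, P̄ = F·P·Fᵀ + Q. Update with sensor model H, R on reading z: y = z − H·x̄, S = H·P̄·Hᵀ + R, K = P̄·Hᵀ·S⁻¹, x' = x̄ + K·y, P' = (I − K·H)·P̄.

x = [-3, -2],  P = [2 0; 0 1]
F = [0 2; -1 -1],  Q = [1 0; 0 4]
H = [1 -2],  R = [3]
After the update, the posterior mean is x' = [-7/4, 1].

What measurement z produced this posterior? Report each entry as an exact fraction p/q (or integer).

z = [-3]

x̄ = F·x = [-4, 5]
P̄ = F·P·Fᵀ + Q = [5 -2; -2 7]
S = H·P̄·Hᵀ + R = [44]
K = P̄·Hᵀ·S⁻¹ = [9/44; -4/11]
x' − x̄ = [9/4, -4] = K·y
y = (KᵀK)⁻¹·Kᵀ·(x' − x̄) = [11]
z = y + H·x̄ = [11] + [-14] = [-3]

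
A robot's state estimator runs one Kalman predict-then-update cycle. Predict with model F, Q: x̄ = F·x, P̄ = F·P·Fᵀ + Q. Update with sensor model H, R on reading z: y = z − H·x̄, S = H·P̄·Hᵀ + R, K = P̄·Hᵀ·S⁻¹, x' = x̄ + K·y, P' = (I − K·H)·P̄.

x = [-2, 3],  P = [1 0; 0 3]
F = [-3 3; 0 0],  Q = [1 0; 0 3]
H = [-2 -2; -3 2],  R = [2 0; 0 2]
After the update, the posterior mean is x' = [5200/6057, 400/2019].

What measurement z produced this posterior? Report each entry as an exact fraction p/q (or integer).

z = [-2, -2]

x̄ = F·x = [15, 0]
P̄ = F·P·Fᵀ + Q = [37 0; 0 3]
S = H·P̄·Hᵀ + R = [162 210; 210 347]
K = P̄·Hᵀ·S⁻¹ = [-1184/6057 -407/2019; -557/2019 124/673]
x' − x̄ = [-85655/6057, 400/2019] = K·y
y = (KᵀK)⁻¹·Kᵀ·(x' − x̄) = [28, 43]
z = y + H·x̄ = [28, 43] + [-30, -45] = [-2, -2]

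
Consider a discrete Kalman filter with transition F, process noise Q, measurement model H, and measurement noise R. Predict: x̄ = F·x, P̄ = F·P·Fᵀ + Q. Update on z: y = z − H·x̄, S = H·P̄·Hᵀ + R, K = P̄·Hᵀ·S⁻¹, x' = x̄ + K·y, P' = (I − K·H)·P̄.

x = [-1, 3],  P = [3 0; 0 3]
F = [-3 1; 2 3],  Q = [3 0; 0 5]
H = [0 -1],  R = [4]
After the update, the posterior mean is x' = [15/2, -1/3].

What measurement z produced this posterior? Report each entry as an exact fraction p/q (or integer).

z = [1]

x̄ = F·x = [6, 7]
P̄ = F·P·Fᵀ + Q = [33 -9; -9 44]
S = H·P̄·Hᵀ + R = [48]
K = P̄·Hᵀ·S⁻¹ = [3/16; -11/12]
x' − x̄ = [3/2, -22/3] = K·y
y = (KᵀK)⁻¹·Kᵀ·(x' − x̄) = [8]
z = y + H·x̄ = [8] + [-7] = [1]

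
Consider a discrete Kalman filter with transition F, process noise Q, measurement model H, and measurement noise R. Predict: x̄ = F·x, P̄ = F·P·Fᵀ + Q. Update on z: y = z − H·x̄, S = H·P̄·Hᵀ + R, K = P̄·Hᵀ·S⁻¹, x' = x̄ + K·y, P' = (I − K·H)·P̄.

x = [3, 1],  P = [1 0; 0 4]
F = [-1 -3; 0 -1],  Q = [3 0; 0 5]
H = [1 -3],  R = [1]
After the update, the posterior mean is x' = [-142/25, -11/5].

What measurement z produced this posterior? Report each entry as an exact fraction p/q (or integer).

z = [1]

x̄ = F·x = [-6, -1]
P̄ = F·P·Fᵀ + Q = [40 12; 12 9]
S = H·P̄·Hᵀ + R = [50]
K = P̄·Hᵀ·S⁻¹ = [2/25; -3/10]
x' − x̄ = [8/25, -6/5] = K·y
y = (KᵀK)⁻¹·Kᵀ·(x' − x̄) = [4]
z = y + H·x̄ = [4] + [-3] = [1]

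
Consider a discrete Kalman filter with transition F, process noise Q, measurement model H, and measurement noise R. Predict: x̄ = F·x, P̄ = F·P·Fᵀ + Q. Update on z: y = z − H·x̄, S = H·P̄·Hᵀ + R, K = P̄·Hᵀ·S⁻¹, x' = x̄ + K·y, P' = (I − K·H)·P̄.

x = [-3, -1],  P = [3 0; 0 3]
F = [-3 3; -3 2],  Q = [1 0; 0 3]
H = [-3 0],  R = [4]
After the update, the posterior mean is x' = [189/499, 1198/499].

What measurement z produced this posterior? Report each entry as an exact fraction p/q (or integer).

z = [-1]

x̄ = F·x = [6, 7]
P̄ = F·P·Fᵀ + Q = [55 45; 45 42]
S = H·P̄·Hᵀ + R = [499]
K = P̄·Hᵀ·S⁻¹ = [-165/499; -135/499]
x' − x̄ = [-2805/499, -2295/499] = K·y
y = (KᵀK)⁻¹·Kᵀ·(x' − x̄) = [17]
z = y + H·x̄ = [17] + [-18] = [-1]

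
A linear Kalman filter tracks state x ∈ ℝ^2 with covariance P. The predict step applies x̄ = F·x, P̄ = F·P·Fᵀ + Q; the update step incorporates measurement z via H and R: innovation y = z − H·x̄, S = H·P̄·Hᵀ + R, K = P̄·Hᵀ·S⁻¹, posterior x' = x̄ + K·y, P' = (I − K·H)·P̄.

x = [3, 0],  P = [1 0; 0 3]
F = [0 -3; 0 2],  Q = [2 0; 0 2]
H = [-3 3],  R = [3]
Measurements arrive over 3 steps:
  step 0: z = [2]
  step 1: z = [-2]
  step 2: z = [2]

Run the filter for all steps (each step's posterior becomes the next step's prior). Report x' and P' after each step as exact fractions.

step 0: x̄ = F·x = [0, 0]
step 0: P̄ = F·P·Fᵀ + Q = [29 -18; -18 14]
step 0: y = z − H·x̄ = [2]
step 0: S = H·P̄·Hᵀ + R = [714]
step 0: K = P̄·Hᵀ·S⁻¹ = [-47/238; 16/119]
step 0: x' = x̄ + K·y = [-47/119, 32/119]
step 0: P' = (I − K·H)·P̄ = [275/238 114/119; 114/119 130/119]
step 1: x̄ = F·x = [-96/119, 64/119]
step 1: P̄ = F·P·Fᵀ + Q = [1408/119 -780/119; -780/119 758/119]
step 1: y = z − H·x̄ = [-718/119]
step 1: S = H·P̄·Hᵀ + R = [33891/119]
step 1: K = P̄·Hᵀ·S⁻¹ = [-2188/11297; 1538/11297]
step 1: x' = x̄ + K·y = [4088/11297, -3204/11297]
step 1: P' = (I − K·H)·P̄ = [12976/11297 10788/11297; 10788/11297 12326/11297]
step 2: x̄ = F·x = [9612/11297, -6408/11297]
step 2: P̄ = F·P·Fᵀ + Q = [133528/11297 -73956/11297; -73956/11297 71898/11297]
step 2: y = z − H·x̄ = [70654/11297]
step 2: S = H·P̄·Hᵀ + R = [3213933/11297]
step 2: K = P̄·Hᵀ·S⁻¹ = [-207484/1071311; 145854/1071311]
step 2: x' = x̄ + K·y = [-386132/1071311, 304524/1071311]
step 2: P' = (I − K·H)·P̄ = [1230520/1071311 1023036/1071311; 1023036/1071311 1168890/1071311]

step 0: x' = [-47/119, 32/119], P' = [275/238 114/119; 114/119 130/119]
step 1: x' = [4088/11297, -3204/11297], P' = [12976/11297 10788/11297; 10788/11297 12326/11297]
step 2: x' = [-386132/1071311, 304524/1071311], P' = [1230520/1071311 1023036/1071311; 1023036/1071311 1168890/1071311]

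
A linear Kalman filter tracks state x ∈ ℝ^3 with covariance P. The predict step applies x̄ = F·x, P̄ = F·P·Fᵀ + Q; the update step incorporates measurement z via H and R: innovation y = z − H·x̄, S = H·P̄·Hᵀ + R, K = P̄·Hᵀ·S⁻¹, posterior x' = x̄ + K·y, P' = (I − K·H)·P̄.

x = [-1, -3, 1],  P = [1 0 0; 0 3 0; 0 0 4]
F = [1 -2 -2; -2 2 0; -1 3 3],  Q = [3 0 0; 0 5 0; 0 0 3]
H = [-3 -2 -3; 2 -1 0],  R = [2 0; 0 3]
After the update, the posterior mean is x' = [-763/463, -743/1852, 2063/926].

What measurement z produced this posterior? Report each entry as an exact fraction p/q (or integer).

z = [-1, -3]

x̄ = F·x = [3, -4, -5]
P̄ = F·P·Fᵀ + Q = [32 -14 -43; -14 21 20; -43 20 67]
S = H·P̄·Hᵀ + R = [275 182; 182 208]
K = P̄·Hᵀ·S⁻¹ = [-29/463 199/463; -137/926 -2555/24076; -77/463 -4383/12038]
x' − x̄ = [-2152/463, 6665/1852, 6693/926] = K·y
y = (KᵀK)⁻¹·Kᵀ·(x' − x̄) = [-15, -13]
z = y + H·x̄ = [-15, -13] + [14, 10] = [-1, -3]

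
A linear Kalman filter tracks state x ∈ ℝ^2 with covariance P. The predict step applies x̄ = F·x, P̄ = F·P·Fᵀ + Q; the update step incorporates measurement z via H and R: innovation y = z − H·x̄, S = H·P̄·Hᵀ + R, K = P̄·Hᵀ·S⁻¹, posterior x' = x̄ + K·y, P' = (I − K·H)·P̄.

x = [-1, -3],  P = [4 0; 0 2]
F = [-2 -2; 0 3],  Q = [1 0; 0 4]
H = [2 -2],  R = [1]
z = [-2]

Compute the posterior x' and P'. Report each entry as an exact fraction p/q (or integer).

x̄ = F·x = [8, -9]
P̄ = F·P·Fᵀ + Q = [25 -12; -12 22]
y = z − H·x̄ = [-36]
S = H·P̄·Hᵀ + R = [285]
K = P̄·Hᵀ·S⁻¹ = [74/285; -68/285]
x' = x̄ + K·y = [-128/95, -39/95]
P' = (I − K·H)·P̄ = [1649/285 1612/285; 1612/285 1646/285]

x' = [-128/95, -39/95]
P' = [1649/285 1612/285; 1612/285 1646/285]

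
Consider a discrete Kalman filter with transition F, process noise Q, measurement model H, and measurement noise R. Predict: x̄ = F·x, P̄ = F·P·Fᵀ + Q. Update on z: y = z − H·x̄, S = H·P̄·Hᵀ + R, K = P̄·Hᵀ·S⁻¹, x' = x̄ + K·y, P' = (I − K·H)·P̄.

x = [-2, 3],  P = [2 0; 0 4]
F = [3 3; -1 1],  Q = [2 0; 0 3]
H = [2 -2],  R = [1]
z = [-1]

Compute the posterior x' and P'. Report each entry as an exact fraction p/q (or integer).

x̄ = F·x = [3, 5]
P̄ = F·P·Fᵀ + Q = [56 6; 6 9]
y = z − H·x̄ = [3]
S = H·P̄·Hᵀ + R = [213]
K = P̄·Hᵀ·S⁻¹ = [100/213; -2/71]
x' = x̄ + K·y = [313/71, 349/71]
P' = (I − K·H)·P̄ = [1928/213 626/71; 626/71 627/71]

x' = [313/71, 349/71]
P' = [1928/213 626/71; 626/71 627/71]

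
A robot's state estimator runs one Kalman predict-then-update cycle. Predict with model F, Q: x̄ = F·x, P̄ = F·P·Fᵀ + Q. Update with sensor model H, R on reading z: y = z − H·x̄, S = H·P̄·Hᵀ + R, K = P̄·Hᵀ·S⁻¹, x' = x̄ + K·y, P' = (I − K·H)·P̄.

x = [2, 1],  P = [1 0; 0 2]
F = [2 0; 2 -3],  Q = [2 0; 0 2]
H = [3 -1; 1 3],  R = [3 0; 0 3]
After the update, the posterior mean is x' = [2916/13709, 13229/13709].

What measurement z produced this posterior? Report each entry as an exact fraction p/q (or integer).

z = [-1, 3]

x̄ = F·x = [4, 1]
P̄ = F·P·Fᵀ + Q = [6 4; 4 24]
S = H·P̄·Hᵀ + R = [57 -22; -22 249]
K = P̄·Hᵀ·S⁻¹ = [3882/13709 1334/13709; -1316/13709 4068/13709]
x' − x̄ = [-51920/13709, -480/13709] = K·y
y = (KᵀK)⁻¹·Kᵀ·(x' − x̄) = [-12, -4]
z = y + H·x̄ = [-12, -4] + [11, 7] = [-1, 3]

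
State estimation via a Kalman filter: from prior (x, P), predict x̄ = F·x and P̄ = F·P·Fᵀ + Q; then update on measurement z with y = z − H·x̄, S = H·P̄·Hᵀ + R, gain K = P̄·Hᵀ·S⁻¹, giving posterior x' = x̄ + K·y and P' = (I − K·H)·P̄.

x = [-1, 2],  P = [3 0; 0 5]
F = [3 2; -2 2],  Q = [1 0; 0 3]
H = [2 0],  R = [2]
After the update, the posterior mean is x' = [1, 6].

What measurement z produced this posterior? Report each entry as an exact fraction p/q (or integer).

x̄ = F·x = [1, 6]
P̄ = F·P·Fᵀ + Q = [48 2; 2 35]
S = H·P̄·Hᵀ + R = [194]
K = P̄·Hᵀ·S⁻¹ = [48/97; 2/97]
x' − x̄ = [0, 0] = K·y
y = (KᵀK)⁻¹·Kᵀ·(x' − x̄) = [0]
z = y + H·x̄ = [0] + [2] = [2]

z = [2]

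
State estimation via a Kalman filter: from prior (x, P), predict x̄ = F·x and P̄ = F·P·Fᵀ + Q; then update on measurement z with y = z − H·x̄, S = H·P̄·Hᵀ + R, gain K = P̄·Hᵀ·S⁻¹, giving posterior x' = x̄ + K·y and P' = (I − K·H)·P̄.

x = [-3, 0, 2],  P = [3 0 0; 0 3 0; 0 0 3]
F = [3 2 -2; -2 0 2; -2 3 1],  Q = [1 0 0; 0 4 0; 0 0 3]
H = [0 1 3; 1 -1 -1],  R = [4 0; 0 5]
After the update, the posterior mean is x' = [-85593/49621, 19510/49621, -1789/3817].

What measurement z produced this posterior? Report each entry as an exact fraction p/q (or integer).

x̄ = F·x = [-13, 10, 8]
P̄ = F·P·Fᵀ + Q = [52 -30 -6; -30 28 18; -6 18 45]
S = H·P̄·Hᵀ + R = [545 -283; -283 238]
K = P̄·Hᵀ·S⁻¹ = [13480/49621 34376/49621; -1992/49621 -18214/49621; 1299/3817 438/3817]
x' − x̄ = [559480/49621, -476700/49621, -32325/3817] = K·y
y = (KᵀK)⁻¹·Kᵀ·(x' − x̄) = [-35, 30]
z = y + H·x̄ = [-35, 30] + [34, -31] = [-1, -1]

z = [-1, -1]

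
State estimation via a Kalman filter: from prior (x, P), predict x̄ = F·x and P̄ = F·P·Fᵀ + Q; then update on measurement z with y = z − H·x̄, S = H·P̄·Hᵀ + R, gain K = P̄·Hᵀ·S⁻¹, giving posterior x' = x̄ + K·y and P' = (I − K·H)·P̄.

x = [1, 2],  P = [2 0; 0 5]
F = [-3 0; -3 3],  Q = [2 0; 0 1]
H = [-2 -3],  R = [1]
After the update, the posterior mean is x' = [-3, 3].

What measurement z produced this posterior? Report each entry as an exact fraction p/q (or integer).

z = [-3]

x̄ = F·x = [-3, 3]
P̄ = F·P·Fᵀ + Q = [20 18; 18 64]
S = H·P̄·Hᵀ + R = [873]
K = P̄·Hᵀ·S⁻¹ = [-94/873; -76/291]
x' − x̄ = [0, 0] = K·y
y = (KᵀK)⁻¹·Kᵀ·(x' − x̄) = [0]
z = y + H·x̄ = [0] + [-3] = [-3]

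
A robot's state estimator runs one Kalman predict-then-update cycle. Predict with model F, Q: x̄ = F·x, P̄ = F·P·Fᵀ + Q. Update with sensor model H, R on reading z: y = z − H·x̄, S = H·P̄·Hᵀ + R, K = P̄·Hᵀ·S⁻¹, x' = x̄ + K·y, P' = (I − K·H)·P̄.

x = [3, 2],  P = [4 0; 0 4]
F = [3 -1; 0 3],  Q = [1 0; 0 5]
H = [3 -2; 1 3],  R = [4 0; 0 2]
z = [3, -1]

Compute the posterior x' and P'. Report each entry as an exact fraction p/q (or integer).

x̄ = F·x = [7, 6]
P̄ = F·P·Fᵀ + Q = [41 -12; -12 41]
y = z − H·x̄ = [-6, -26]
S = H·P̄·Hᵀ + R = [681 -207; -207 340]
K = P̄·Hᵀ·S⁻¹ = [17005/62897 11278/62897; -17143/188691 17055/62897]
x' = x̄ + K·y = [45021/62897, -31762/62897]
P' = (I − K·H)·P̄ = [22652/62897 -32/62897; -32/62897 34142/188691]

x' = [45021/62897, -31762/62897]
P' = [22652/62897 -32/62897; -32/62897 34142/188691]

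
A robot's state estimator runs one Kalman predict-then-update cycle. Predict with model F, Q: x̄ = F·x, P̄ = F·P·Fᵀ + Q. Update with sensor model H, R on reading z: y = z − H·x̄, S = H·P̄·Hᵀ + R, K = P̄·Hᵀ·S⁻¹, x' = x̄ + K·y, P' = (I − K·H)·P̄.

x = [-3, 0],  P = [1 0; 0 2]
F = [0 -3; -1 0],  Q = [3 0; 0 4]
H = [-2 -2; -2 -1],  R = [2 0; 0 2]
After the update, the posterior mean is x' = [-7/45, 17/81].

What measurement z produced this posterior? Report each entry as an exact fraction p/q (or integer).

x̄ = F·x = [0, 3]
P̄ = F·P·Fᵀ + Q = [21 0; 0 5]
S = H·P̄·Hᵀ + R = [106 94; 94 91]
K = P̄·Hᵀ·S⁻¹ = [7/45 -28/45; -44/81 41/81]
x' − x̄ = [-7/45, -226/81] = K·y
y = (KᵀK)⁻¹·Kᵀ·(x' − x̄) = [7, 2]
z = y + H·x̄ = [7, 2] + [-6, -3] = [1, -1]

z = [1, -1]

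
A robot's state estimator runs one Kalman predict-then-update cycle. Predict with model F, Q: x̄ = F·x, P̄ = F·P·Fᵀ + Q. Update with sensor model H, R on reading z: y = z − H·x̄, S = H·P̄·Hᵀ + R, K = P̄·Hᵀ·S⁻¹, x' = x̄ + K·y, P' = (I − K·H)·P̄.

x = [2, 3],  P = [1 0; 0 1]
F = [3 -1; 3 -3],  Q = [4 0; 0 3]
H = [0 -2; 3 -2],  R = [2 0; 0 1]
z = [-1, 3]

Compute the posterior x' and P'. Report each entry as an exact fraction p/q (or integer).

x̄ = F·x = [3, -3]
P̄ = F·P·Fᵀ + Q = [14 12; 12 21]
y = z − H·x̄ = [-7, -12]
S = H·P̄·Hᵀ + R = [86 12; 12 67]
K = P̄·Hᵀ·S⁻¹ = [-912/2809 918/2809; -1371/2809 -6/2809]
x' = x̄ + K·y = [3795/2809, 1242/2809]
P' = (I − K·H)·P̄ = [914/2809 912/2809; 912/2809 1371/2809]

x' = [3795/2809, 1242/2809]
P' = [914/2809 912/2809; 912/2809 1371/2809]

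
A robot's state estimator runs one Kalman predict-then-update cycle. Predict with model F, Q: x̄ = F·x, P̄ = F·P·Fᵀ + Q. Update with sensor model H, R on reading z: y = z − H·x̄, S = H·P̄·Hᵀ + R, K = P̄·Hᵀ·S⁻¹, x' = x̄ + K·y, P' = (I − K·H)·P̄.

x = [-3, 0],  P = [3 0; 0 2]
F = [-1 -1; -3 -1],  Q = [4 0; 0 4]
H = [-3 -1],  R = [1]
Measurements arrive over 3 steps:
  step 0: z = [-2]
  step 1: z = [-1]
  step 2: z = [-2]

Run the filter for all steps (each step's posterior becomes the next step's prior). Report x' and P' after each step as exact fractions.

step 0: x' = [-65/181, 573/181], P' = [185/181 -517/181; -517/181 1617/181]
step 1: x' = [10224/15137, -17618/15137], P' = [8884/15137 -22072/15137; -22072/15137 67432/15137]
step 2: x' = [865562/959897, -698038/959897], P' = [552992/959897 -1375020/959897; -1375020/959897 4217952/959897]

step 0: x̄ = F·x = [3, 9]
step 0: P̄ = F·P·Fᵀ + Q = [9 11; 11 33]
step 0: y = z − H·x̄ = [16]
step 0: S = H·P̄·Hᵀ + R = [181]
step 0: K = P̄·Hᵀ·S⁻¹ = [-38/181; -66/181]
step 0: x' = x̄ + K·y = [-65/181, 573/181]
step 0: P' = (I − K·H)·P̄ = [185/181 -517/181; -517/181 1617/181]
step 1: x̄ = F·x = [-508/181, -378/181]
step 1: P̄ = F·P·Fᵀ + Q = [1492/181 104/181; 104/181 904/181]
step 1: y = z − H·x̄ = [-2083/181]
step 1: S = H·P̄·Hᵀ + R = [15137/181]
step 1: K = P̄·Hᵀ·S⁻¹ = [-4580/15137; -1216/15137]
step 1: x' = x̄ + K·y = [10224/15137, -17618/15137]
step 1: P' = (I − K·H)·P̄ = [8884/15137 -22072/15137; -22072/15137 67432/15137]
step 2: x̄ = F·x = [7394/15137, -13054/15137]
step 2: P̄ = F·P·Fᵀ + Q = [92720/15137 5796/15137; 5796/15137 75504/15137]
step 2: y = z − H·x̄ = [-21146/15137]
step 2: S = H·P̄·Hᵀ + R = [959897/15137]
step 2: K = P̄·Hᵀ·S⁻¹ = [-283956/959897; -92892/959897]
step 2: x' = x̄ + K·y = [865562/959897, -698038/959897]
step 2: P' = (I − K·H)·P̄ = [552992/959897 -1375020/959897; -1375020/959897 4217952/959897]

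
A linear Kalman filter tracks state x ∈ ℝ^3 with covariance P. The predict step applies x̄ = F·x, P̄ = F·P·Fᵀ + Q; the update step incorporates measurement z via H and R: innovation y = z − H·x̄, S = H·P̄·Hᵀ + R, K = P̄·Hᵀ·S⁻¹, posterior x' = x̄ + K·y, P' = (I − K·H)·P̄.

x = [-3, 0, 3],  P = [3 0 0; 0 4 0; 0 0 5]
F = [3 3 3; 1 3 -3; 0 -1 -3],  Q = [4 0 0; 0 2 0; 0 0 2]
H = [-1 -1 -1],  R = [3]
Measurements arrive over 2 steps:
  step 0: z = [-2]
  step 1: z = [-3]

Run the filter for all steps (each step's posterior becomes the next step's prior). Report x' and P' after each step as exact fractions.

step 0: x̄ = F·x = [0, -12, -9]
step 0: P̄ = F·P·Fᵀ + Q = [112 0 -57; 0 86 33; -57 33 51]
step 0: y = z − H·x̄ = [-23]
step 0: S = H·P̄·Hᵀ + R = [204]
step 0: K = P̄·Hᵀ·S⁻¹ = [-55/204; -7/12; -9/68]
step 0: x' = x̄ + K·y = [1265/204, 17/12, -405/68]
step 0: P' = (I − K·H)·P̄ = [19823/204 -385/12 -4371/68; -385/12 199/12 69/4; -4371/68 69/4 3225/68]
step 1: x̄ = F·x = [339/68, 5777/204, 839/51]
step 1: P̄ = F·P·Fᵀ + Q = [2081/68 993/68 -150/17; 993/68 113819/204 25424/51; -150/17 25424/51 27995/51]
step 1: y = z − H·x̄ = [4769/102]
step 1: S = H·P̄·Hᵀ + R = [109601/51]
step 1: K = P̄·Hᵀ·S⁻¹ = [-3711/219202; -109247/219202; -52969/109601]
step 1: x' = x̄ + K·y = [919279/219202, 1099667/219202, -1347033/219202]
step 1: P' = (I − K·H)·P̄ = [6573211/219202 -773669/219202 -5788409/219202; -773669/219202 5291855/219202 -4190445/219202; -5788409/219202 -4190445/219202 5148334/109601]

step 0: x' = [1265/204, 17/12, -405/68], P' = [19823/204 -385/12 -4371/68; -385/12 199/12 69/4; -4371/68 69/4 3225/68]
step 1: x' = [919279/219202, 1099667/219202, -1347033/219202], P' = [6573211/219202 -773669/219202 -5788409/219202; -773669/219202 5291855/219202 -4190445/219202; -5788409/219202 -4190445/219202 5148334/109601]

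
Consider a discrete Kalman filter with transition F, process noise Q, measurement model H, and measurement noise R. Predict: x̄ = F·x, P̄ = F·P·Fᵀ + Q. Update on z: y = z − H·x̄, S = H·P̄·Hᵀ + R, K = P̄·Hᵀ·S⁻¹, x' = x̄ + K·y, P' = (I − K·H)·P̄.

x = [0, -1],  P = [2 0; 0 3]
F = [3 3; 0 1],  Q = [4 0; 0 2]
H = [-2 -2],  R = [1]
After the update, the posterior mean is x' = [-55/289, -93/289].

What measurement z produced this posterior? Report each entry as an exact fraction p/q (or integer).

z = [1]

x̄ = F·x = [-3, -1]
P̄ = F·P·Fᵀ + Q = [49 9; 9 5]
S = H·P̄·Hᵀ + R = [289]
K = P̄·Hᵀ·S⁻¹ = [-116/289; -28/289]
x' − x̄ = [812/289, 196/289] = K·y
y = (KᵀK)⁻¹·Kᵀ·(x' − x̄) = [-7]
z = y + H·x̄ = [-7] + [8] = [1]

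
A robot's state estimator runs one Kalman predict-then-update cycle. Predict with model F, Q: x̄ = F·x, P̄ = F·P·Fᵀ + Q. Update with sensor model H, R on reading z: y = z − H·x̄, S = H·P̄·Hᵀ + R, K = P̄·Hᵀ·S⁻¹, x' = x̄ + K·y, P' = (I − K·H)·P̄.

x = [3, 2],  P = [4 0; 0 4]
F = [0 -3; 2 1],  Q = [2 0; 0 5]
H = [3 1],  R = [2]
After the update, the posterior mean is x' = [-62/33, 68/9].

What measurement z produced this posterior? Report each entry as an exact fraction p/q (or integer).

z = [2]

x̄ = F·x = [-6, 8]
P̄ = F·P·Fᵀ + Q = [38 -12; -12 25]
S = H·P̄·Hᵀ + R = [297]
K = P̄·Hᵀ·S⁻¹ = [34/99; -1/27]
x' − x̄ = [136/33, -4/9] = K·y
y = (KᵀK)⁻¹·Kᵀ·(x' − x̄) = [12]
z = y + H·x̄ = [12] + [-10] = [2]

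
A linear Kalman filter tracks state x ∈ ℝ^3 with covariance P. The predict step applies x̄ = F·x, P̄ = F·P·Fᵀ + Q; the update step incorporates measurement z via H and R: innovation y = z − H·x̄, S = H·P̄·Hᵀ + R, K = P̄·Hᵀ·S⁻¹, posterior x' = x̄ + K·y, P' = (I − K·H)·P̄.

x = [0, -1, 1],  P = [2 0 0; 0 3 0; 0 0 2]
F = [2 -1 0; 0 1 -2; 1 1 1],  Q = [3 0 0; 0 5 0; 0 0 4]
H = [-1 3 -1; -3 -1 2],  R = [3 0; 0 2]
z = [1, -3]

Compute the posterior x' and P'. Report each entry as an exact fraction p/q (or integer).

x' = [1959/7994, -117/7994, -4495/3997]
P' = [32765/15988 28697/15988 59713/15988; 28697/15988 33445/15988 59137/15988; 59713/15988 59137/15988 121043/15988]

x̄ = F·x = [1, -3, 0]
P̄ = F·P·Fᵀ + Q = [14 -3 1; -3 16 -1; 1 -1 11]
y = z − H·x̄ = [11, -3]
S = H·P̄·Hᵀ + R = [198 -10; -10 162]
K = P̄·Hᵀ·S⁻¹ = [-2129/15988 -3783/15988; 4167/15988 -631/15988; -1115/15988 1905/15988]
x' = x̄ + K·y = [1959/7994, -117/7994, -4495/3997]
P' = (I − K·H)·P̄ = [32765/15988 28697/15988 59713/15988; 28697/15988 33445/15988 59137/15988; 59713/15988 59137/15988 121043/15988]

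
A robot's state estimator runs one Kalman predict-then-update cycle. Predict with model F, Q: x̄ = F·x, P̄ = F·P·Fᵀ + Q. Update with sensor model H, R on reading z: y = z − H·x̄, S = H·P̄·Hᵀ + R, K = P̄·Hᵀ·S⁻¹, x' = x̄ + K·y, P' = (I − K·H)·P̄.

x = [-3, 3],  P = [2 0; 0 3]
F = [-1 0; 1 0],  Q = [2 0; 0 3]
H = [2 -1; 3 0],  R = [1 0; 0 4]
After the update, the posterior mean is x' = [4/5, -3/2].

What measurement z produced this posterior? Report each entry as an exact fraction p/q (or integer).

x̄ = F·x = [3, -3]
P̄ = F·P·Fᵀ + Q = [4 -2; -2 5]
S = H·P̄·Hᵀ + R = [30 30; 30 40]
K = P̄·Hᵀ·S⁻¹ = [2/15 1/5; -3/5 3/10]
x' − x̄ = [-11/5, 3/2] = K·y
y = (KᵀK)⁻¹·Kᵀ·(x' − x̄) = [-6, -7]
z = y + H·x̄ = [-6, -7] + [9, 9] = [3, 2]

z = [3, 2]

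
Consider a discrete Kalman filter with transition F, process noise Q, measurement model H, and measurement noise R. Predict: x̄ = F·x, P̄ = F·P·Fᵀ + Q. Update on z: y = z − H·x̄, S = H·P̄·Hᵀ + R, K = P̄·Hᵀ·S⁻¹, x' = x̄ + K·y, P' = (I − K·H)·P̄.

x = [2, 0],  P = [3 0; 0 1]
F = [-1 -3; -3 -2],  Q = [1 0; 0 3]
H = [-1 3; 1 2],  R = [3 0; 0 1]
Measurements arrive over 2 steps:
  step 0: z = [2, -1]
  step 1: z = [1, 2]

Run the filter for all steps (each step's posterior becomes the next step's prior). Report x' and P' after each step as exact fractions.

step 0: x' = [-1765/1571, 367/3142], P' = [1149/1571 -303/3142; -303/3142 485/3142]
step 1: x' = [864699/1432843, 2893517/4298529], P' = [840525/1432843 -104851/1432843; -104851/1432843 641644/4298529]

step 0: x̄ = F·x = [-2, -6]
step 0: P̄ = F·P·Fᵀ + Q = [13 15; 15 34]
step 0: y = z − H·x̄ = [18, 13]
step 0: S = H·P̄·Hᵀ + R = [232 206; 206 210]
step 0: K = P̄·Hᵀ·S⁻¹ = [-1069/3142 846/1571; 293/1571 667/3142]
step 0: x' = x̄ + K·y = [-1765/1571, 367/3142]
step 0: P' = (I − K·H)·P̄ = [1149/1571 -303/3142; -303/3142 485/3142]
step 1: x̄ = F·x = [2429/3142, 4928/1571]
step 1: P̄ = F·P·Fᵀ + Q = [7987/3142 6471/3142; 6471/3142 14206/1571]
step 1: y = z − H·x̄ = [-23997/3142, -15857/3142]
step 1: S = H·P̄·Hᵀ + R = [234295/3142 84478/1571; 84478/1571 150661/3142]
step 1: K = P̄·Hᵀ·S⁻¹ = [-385026/1432843 630823/1432843; 746495/4298529 968735/4298529]
step 1: x' = x̄ + K·y = [864699/1432843, 2893517/4298529]
step 1: P' = (I − K·H)·P̄ = [840525/1432843 -104851/1432843; -104851/1432843 641644/4298529]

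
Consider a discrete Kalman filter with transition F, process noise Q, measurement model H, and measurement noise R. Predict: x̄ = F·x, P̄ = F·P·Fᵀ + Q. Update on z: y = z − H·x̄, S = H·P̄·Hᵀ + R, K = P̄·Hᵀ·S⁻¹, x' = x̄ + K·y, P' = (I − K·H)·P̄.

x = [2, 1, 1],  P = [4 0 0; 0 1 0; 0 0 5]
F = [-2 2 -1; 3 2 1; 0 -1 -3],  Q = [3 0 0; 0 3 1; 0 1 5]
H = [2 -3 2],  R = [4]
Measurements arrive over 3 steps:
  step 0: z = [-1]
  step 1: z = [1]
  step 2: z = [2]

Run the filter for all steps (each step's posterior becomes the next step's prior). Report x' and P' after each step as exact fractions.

step 0: x̄ = F·x = [-3, 9, -4]
step 0: P̄ = F·P·Fᵀ + Q = [28 -25 13; -25 48 -16; 13 -16 51]
step 0: y = z − H·x̄ = [40]
step 0: S = H·P̄·Hᵀ + R = [1348]
step 0: K = P̄·Hᵀ·S⁻¹ = [157/1348; -113/674; 44/337]
step 0: x' = x̄ + K·y = [559/337, 773/337, 412/337]
step 0: P' = (I − K·H)·P̄ = [13095/1348 891/674 -2527/337; 891/674 3407/337 4552/337; -2527/337 4552/337 9443/337]
step 1: x̄ = F·x = [16/337, 3635/337, -2009/337]
step 1: P̄ = F·P·Fᵀ + Q = [5297/337 -3863/674 -15516/337; -3863/674 247751/1348 -90527/674; -15516/337 -90527/674 117391/337]
step 1: y = z − H·x̄ = [15228/337]
step 1: S = H·P̄·Hᵀ + R = [5967007/1348]
step 1: K = P̄·Hᵀ·S⁻¹ = [-58574/5967007; -1120813/5967007; 1358162/5967007]
step 1: x' = x̄ + K·y = [-2363480/5967007, 13716113/5967007, 25799329/5967007]
step 1: P' = (I − K·H)·P̄ = [91244830/5967007 -82901778/5967007 -215714645/5967007; -82901778/5967007 164770156/5967007 327815386/5967007; -215714645/5967007 327815386/5967007 710154048/5967007]
step 2: x̄ = F·x = [6359857/5967007, 46141115/5967007, -91114100/5967007]
step 2: P̄ = F·P·Fᵀ + Q = [241209113/5967007 314227265/5967007 -1298246524/5967007; 314227265/5967007 1230491501/5967007 -2558606012/5967007; -1298246524/5967007 -2558606012/5967007 8552883939/5967007]
step 2: y = z − H·x̄ = [319865845/5967007]
step 2: S = H·P̄·Hᵀ + R = [62821236517/5967007]
step 2: K = P̄·Hᵀ·S⁻¹ = [-3056756617/62821236517; -8180231997/62821236517; 22185092866/62821236517]
step 2: x' = x̄ + K·y = [-7454039256/4832402809, 3636213890/4832402809, 17691552770/4832402809]
step 2: P' = (I − K·H)·P̄ = [973569114676/62821236517 -882323910592/62821236517 -2303168493798/62821236517; -882323910592/62821236517 1740370355144/62821236517 3476518979314/62821236517; -2303168493798/62821236517 3476518979314/62821236517 7562317148501/62821236517]

step 0: x' = [559/337, 773/337, 412/337], P' = [13095/1348 891/674 -2527/337; 891/674 3407/337 4552/337; -2527/337 4552/337 9443/337]
step 1: x' = [-2363480/5967007, 13716113/5967007, 25799329/5967007], P' = [91244830/5967007 -82901778/5967007 -215714645/5967007; -82901778/5967007 164770156/5967007 327815386/5967007; -215714645/5967007 327815386/5967007 710154048/5967007]
step 2: x' = [-7454039256/4832402809, 3636213890/4832402809, 17691552770/4832402809], P' = [973569114676/62821236517 -882323910592/62821236517 -2303168493798/62821236517; -882323910592/62821236517 1740370355144/62821236517 3476518979314/62821236517; -2303168493798/62821236517 3476518979314/62821236517 7562317148501/62821236517]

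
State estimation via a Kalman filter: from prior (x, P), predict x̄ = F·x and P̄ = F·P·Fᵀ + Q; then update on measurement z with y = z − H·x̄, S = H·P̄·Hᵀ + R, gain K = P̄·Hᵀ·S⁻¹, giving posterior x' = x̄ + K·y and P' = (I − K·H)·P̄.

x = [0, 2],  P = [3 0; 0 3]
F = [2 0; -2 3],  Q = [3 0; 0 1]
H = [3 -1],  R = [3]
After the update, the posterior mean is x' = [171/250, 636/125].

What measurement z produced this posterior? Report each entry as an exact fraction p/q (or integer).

z = [-3]

x̄ = F·x = [0, 6]
P̄ = F·P·Fᵀ + Q = [15 -12; -12 40]
S = H·P̄·Hᵀ + R = [250]
K = P̄·Hᵀ·S⁻¹ = [57/250; -38/125]
x' − x̄ = [171/250, -114/125] = K·y
y = (KᵀK)⁻¹·Kᵀ·(x' − x̄) = [3]
z = y + H·x̄ = [3] + [-6] = [-3]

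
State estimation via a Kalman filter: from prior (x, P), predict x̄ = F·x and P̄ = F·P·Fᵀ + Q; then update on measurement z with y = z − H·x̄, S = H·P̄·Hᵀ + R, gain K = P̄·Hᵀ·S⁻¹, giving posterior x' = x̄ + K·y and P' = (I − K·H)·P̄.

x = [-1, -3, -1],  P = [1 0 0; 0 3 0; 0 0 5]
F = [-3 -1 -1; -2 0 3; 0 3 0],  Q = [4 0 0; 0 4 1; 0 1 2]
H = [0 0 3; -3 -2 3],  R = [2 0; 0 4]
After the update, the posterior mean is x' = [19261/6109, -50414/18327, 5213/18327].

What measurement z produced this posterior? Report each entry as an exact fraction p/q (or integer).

x̄ = F·x = [7, -1, -9]
P̄ = F·P·Fᵀ + Q = [21 -9 -9; -9 53 1; -9 1 29]
S = H·P̄·Hᵀ + R = [263 336; 336 708]
K = P̄·Hᵀ·S⁻¹ = [423/6109 -822/6109; 2305/6109 -5249/18327; 1997/6109 56/18327]
x' − x̄ = [-23502/6109, -32087/18327, 170156/18327] = K·y
y = (KᵀK)⁻¹·Kᵀ·(x' − x̄) = [28, 43]
z = y + H·x̄ = [28, 43] + [-27, -46] = [1, -3]

z = [1, -3]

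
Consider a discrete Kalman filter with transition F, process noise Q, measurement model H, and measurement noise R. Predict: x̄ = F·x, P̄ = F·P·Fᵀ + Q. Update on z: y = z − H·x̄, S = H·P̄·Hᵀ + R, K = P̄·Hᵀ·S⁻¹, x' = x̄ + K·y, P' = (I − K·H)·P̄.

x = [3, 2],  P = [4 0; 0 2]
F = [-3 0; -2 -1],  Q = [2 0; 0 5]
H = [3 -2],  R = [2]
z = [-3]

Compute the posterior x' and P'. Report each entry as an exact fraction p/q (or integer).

x' = [-201/37, -244/37]
P' = [317/37 459/37; 459/37 682/37]

x̄ = F·x = [-9, -8]
P̄ = F·P·Fᵀ + Q = [38 24; 24 23]
y = z − H·x̄ = [8]
S = H·P̄·Hᵀ + R = [148]
K = P̄·Hᵀ·S⁻¹ = [33/74; 13/74]
x' = x̄ + K·y = [-201/37, -244/37]
P' = (I − K·H)·P̄ = [317/37 459/37; 459/37 682/37]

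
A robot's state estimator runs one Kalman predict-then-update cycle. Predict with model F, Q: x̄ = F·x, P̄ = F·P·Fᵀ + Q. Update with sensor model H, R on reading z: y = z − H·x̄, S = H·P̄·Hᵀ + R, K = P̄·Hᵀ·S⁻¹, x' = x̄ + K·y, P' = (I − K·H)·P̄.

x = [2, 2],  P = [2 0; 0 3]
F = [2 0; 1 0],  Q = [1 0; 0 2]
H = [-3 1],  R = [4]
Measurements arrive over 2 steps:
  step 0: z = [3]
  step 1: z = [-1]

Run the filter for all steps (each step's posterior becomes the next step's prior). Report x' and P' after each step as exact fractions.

step 0: x̄ = F·x = [4, 2]
step 0: P̄ = F·P·Fᵀ + Q = [9 4; 4 4]
step 0: y = z − H·x̄ = [13]
step 0: S = H·P̄·Hᵀ + R = [65]
step 0: K = P̄·Hᵀ·S⁻¹ = [-23/65; -8/65]
step 0: x' = x̄ + K·y = [-3/5, 2/5]
step 0: P' = (I − K·H)·P̄ = [56/65 76/65; 76/65 196/65]
step 1: x̄ = F·x = [-6/5, -3/5]
step 1: P̄ = F·P·Fᵀ + Q = [289/65 112/65; 112/65 186/65]
step 1: y = z − H·x̄ = [-4]
step 1: S = H·P̄·Hᵀ + R = [475/13]
step 1: K = P̄·Hᵀ·S⁻¹ = [-151/475; -6/95]
step 1: x' = x̄ + K·y = [34/475, -33/95]
step 1: P' = (I − K·H)·P̄ = [358/475 94/95; 94/95 258/95]

step 0: x' = [-3/5, 2/5], P' = [56/65 76/65; 76/65 196/65]
step 1: x' = [34/475, -33/95], P' = [358/475 94/95; 94/95 258/95]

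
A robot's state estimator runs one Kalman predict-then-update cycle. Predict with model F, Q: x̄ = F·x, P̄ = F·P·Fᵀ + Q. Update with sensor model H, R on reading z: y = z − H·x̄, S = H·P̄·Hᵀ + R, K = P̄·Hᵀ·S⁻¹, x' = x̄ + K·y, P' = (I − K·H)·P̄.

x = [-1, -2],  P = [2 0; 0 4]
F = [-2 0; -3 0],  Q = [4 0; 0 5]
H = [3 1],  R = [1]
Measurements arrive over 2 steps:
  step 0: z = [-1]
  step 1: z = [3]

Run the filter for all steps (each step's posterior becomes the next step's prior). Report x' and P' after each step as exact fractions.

step 0: x' = [-6/17, 11/102], P' = [12/17 -32/17; -32/17 1211/204]
step 1: x' = [186/281, 571/562], P' = [188/281 -494/281; -494/281 9301/1686]

step 0: x̄ = F·x = [2, 3]
step 0: P̄ = F·P·Fᵀ + Q = [12 12; 12 23]
step 0: y = z − H·x̄ = [-10]
step 0: S = H·P̄·Hᵀ + R = [204]
step 0: K = P̄·Hᵀ·S⁻¹ = [4/17; 59/204]
step 0: x' = x̄ + K·y = [-6/17, 11/102]
step 0: P' = (I − K·H)·P̄ = [12/17 -32/17; -32/17 1211/204]
step 1: x̄ = F·x = [12/17, 18/17]
step 1: P̄ = F·P·Fᵀ + Q = [116/17 72/17; 72/17 193/17]
step 1: y = z − H·x̄ = [-3/17]
step 1: S = H·P̄·Hᵀ + R = [1686/17]
step 1: K = P̄·Hᵀ·S⁻¹ = [70/281; 409/1686]
step 1: x' = x̄ + K·y = [186/281, 571/562]
step 1: P' = (I − K·H)·P̄ = [188/281 -494/281; -494/281 9301/1686]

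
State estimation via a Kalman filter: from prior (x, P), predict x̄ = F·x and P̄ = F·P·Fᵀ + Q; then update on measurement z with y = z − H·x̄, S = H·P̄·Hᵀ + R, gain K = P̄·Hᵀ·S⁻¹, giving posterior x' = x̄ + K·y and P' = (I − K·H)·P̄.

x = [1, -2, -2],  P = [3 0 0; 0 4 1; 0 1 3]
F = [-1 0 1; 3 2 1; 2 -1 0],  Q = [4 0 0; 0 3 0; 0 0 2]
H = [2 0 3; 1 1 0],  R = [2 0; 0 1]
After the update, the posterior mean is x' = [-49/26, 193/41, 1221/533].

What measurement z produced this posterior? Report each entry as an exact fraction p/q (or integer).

x̄ = F·x = [-3, -3, 4]
P̄ = F·P·Fᵀ + Q = [10 -4 -7; -4 53 9; -7 9 18]
S = H·P̄·Hᵀ + R = [120 18; 18 56]
K = P̄·Hᵀ·S⁻¹ = [-1/39 3/26; 7/246 71/82; 551/1599 -40/533]
x' − x̄ = [29/26, 316/41, -911/533] = K·y
y = (KᵀK)⁻¹·Kᵀ·(x' − x̄) = [-3, 9]
z = y + H·x̄ = [-3, 9] + [6, -6] = [3, 3]

z = [3, 3]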